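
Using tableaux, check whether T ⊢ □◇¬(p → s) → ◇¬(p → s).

Tableau for the negation ¬(□◇¬(p → s) → ◇¬(p → s)):
1. ¬(□◇¬(p → s) → ◇¬(p → s)), 0
2. □◇¬(p → s), 0
3. ¬◇¬(p → s), 0
4. ◇¬(p → s), 0
5. p → s, 0
6. s, 0
7. ¬(p → s), 1
8. p, 1
9. ¬s, 1
10. ◇¬(p → s), 1
11. p → s, 1
12. s, 1
Accessibility: 0R0, 0R1, 1R1
Branch closes: s and ¬s both at 1.
Every branch of the negation's tableau closes; the branch above is one of them.

Valid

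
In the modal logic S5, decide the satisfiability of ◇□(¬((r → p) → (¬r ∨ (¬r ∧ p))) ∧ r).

1. ◇□(¬((r → p) → (¬r ∨ (¬r ∧ p))) ∧ r), u
2. □(¬((r → p) → (¬r ∨ (¬r ∧ p))) ∧ r), v   [◇-rule on 1: fresh world v, uRv]
3. ¬((r → p) → (¬r ∨ (¬r ∧ p))) ∧ r, u   [□-rule on 2 via vRu]
4. ¬((r → p) → (¬r ∨ (¬r ∧ p))), u   [∧-rule on 3]
5. r, u   [∧-rule on 3]
6. r → p, u   [¬→-rule on 4]
7. ¬(¬r ∨ (¬r ∧ p)), u   [¬→-rule on 4]
8. ¬(¬r ∧ p), u   [¬∨-rule on 7]
9. ¬((r → p) → (¬r ∨ (¬r ∧ p))) ∧ r, v   [□-rule on 2 via vRv]
10. ¬((r → p) → (¬r ∨ (¬r ∧ p))), v   [∧-rule on 9]
11. r, v   [∧-rule on 9]
12. r → p, v   [¬→-rule on 10]
13. ¬(¬r ∨ (¬r ∧ p)), v   [¬→-rule on 10]
14. ¬(¬r ∧ p), v   [¬∨-rule on 13]
15. p, u   [→-rule on 6 (branches; this branch)]
16. p, v   [→-rule on 12 (branches; this branch)]
Accessibility: uRu, uRv, vRu, vRv

Yes, satisfiable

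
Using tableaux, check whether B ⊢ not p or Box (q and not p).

Not valid

Tableau for the negation not (not p or Box (q and not p)):
1. not (not p or Box (q and not p)), u
2. p, u   [neg-or-rule on 1]
3. not Box (q and not p), u   [neg-or-rule on 1]
4. not (q and not p), v   [neg-Box-rule on 3: fresh world v, uRv]
5. p, v   [neg-and-rule on 4 (branches; this branch)]
Accessibility: uRu, uRv, vRu, vRv
The negation has an open branch (countermodel exists).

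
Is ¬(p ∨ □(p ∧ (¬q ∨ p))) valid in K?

Tableau for the negation p ∨ □(p ∧ (¬q ∨ p)):
1. p ∨ □(p ∧ (¬q ∨ p)), 0
2. □(p ∧ (¬q ∨ p)), 0
The negation has an open branch (countermodel exists).

No, not valid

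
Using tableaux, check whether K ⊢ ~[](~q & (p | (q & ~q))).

Invalid (countermodel exists)

Tableau for the negation [](~q & (p | (q & ~q))):
1. [](~q & (p | (q & ~q))), w0
The negation has an open branch (countermodel exists).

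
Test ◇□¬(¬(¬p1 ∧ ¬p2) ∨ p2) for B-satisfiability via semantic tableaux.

1. ◇□¬(¬(¬p1 ∧ ¬p2) ∨ p2), 0
2. □¬(¬(¬p1 ∧ ¬p2) ∨ p2), 1   [◇-rule on 1: fresh world 1, 0R1]
3. ¬(¬(¬p1 ∧ ¬p2) ∨ p2), 0   [□-rule on 2 via 1R0]
4. ¬p1 ∧ ¬p2, 0   [¬∨-rule on 3]
5. ¬p2, 0   [¬∨-rule on 3]
6. ¬p1, 0   [∧-rule on 4]
7. ¬(¬(¬p1 ∧ ¬p2) ∨ p2), 1   [□-rule on 2 via 1R1]
8. ¬p1 ∧ ¬p2, 1   [¬∨-rule on 7]
9. ¬p2, 1   [¬∨-rule on 7]
10. ¬p1, 1   [∧-rule on 8]
Accessibility: 0R0, 0R1, 1R0, 1R1

Satisfiable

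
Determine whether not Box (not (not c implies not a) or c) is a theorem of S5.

No, not valid

Tableau for the negation Box (not (not c implies not a) or c):
1. Box (not (not c implies not a) or c), 0
2. not (not c implies not a) or c, 0   [Box-rule on 1 via 0R0]
3. c, 0   [or-rule on 2 (branches; this branch)]
Accessibility: 0R0
The negation has an open branch (countermodel exists).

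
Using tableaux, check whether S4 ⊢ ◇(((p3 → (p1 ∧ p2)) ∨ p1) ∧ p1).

Not valid

Tableau for the negation ¬◇(((p3 → (p1 ∧ p2)) ∨ p1) ∧ p1):
1. ¬◇(((p3 → (p1 ∧ p2)) ∨ p1) ∧ p1), w0
2. ¬(((p3 → (p1 ∧ p2)) ∨ p1) ∧ p1), w0   [¬◇-rule on 1 via w0Rw0]
3. ¬p1, w0   [¬∧-rule on 2 (branches; this branch)]
Accessibility: w0Rw0
The negation has an open branch (countermodel exists).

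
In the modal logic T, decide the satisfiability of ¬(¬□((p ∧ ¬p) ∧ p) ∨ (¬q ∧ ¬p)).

1. ¬(¬□((p ∧ ¬p) ∧ p) ∨ (¬q ∧ ¬p)), w0
2. □((p ∧ ¬p) ∧ p), w0
3. ¬(¬q ∧ ¬p), w0
4. (p ∧ ¬p) ∧ p, w0
5. p ∧ ¬p, w0
6. p, w0
7. ¬p, w0
Accessibility: w0Rw0
Branch closes: p and ¬p both at w0.
(One branch shown.) All branches close.

No, unsatisfiable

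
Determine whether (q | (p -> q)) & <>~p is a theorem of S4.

Not valid

Tableau for the negation ~((q | (p -> q)) & <>~p):
1. ~((q | (p -> q)) & <>~p), u
2. ~<>~p, u   [~&-rule on 1 (branches; this branch)]
3. p, u   [~<>-rule on 2 via uRu]
Accessibility: uRu
The negation has an open branch (countermodel exists).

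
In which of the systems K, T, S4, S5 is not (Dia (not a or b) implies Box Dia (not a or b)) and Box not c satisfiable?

S4-tableau for the formula:
1. not (Dia (not a or b) implies Box Dia (not a or b)) and Box not c, 0
2. not (Dia (not a or b) implies Box Dia (not a or b)), 0   [and-rule on 1]
3. Box not c, 0   [and-rule on 1]
4. Dia (not a or b), 0   [neg-implies-rule on 2]
5. not Box Dia (not a or b), 0   [neg-implies-rule on 2]
6. not c, 0   [Box-rule on 3 via 0R0]
7. not a or b, 1   [Dia-rule on 4: fresh world 1, 0R1]
8. not c, 1   [Box-rule on 3 via 0R1]
9. b, 1   [or-rule on 7 (branches; this branch)]
10. not Dia (not a or b), 2   [neg-Box-rule on 5: fresh world 2, 0R2]
11. not c, 2   [Box-rule on 3 via 0R2]
12. not (not a or b), 2   [neg-Dia-rule on 10 via 2R2]
13. a, 2   [neg-or-rule on 12]
14. not b, 2   [neg-or-rule on 12]
Accessibility: 0R0, 0R1, 0R2, 1R1, 2R2
Complete open branch: satisfiable in S4, hence also in K, T (this S4-model is also a K-model and a T-model).
S5-tableau for the formula:
1. not (Dia (not a or b) implies Box Dia (not a or b)) and Box not c, 0
2. not (Dia (not a or b) implies Box Dia (not a or b)), 0   [and-rule on 1]
3. Box not c, 0   [and-rule on 1]
4. Dia (not a or b), 0   [neg-implies-rule on 2]
5. not Box Dia (not a or b), 0   [neg-implies-rule on 2]
6. not c, 0   [Box-rule on 3 via 0R0]
7. not a or b, 1   [Dia-rule on 4: fresh world 1, 0R1]
8. not c, 1   [Box-rule on 3 via 0R1]
9. b, 1   [or-rule on 7 (branches; this branch)]
10. not Dia (not a or b), 2   [neg-Box-rule on 5: fresh world 2, 0R2]
11. not c, 2   [Box-rule on 3 via 0R2]
12. not (not a or b), 0   [neg-Dia-rule on 10 via 2R0]
13. a, 0   [neg-or-rule on 12]
14. not b, 0   [neg-or-rule on 12]
15. not (not a or b), 1   [neg-Dia-rule on 10 via 2R1]
16. a, 1   [neg-or-rule on 15]
17. not b, 1   [neg-or-rule on 15]
Accessibility: 0R0, 0R1, 0R2, 1R0, 1R1, 1R2, 2R0, 2R1, 2R2
Branch closes: b and not b both at 1.
Every branch closes (one shown): unsatisfiable in S5.

K, T, S4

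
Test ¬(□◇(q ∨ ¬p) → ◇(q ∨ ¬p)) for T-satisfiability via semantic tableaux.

Unsatisfiable

1. ¬(□◇(q ∨ ¬p) → ◇(q ∨ ¬p)), 0
2. □◇(q ∨ ¬p), 0
3. ¬◇(q ∨ ¬p), 0
4. ◇(q ∨ ¬p), 0
5. ¬(q ∨ ¬p), 0
6. ¬q, 0
7. p, 0
8. q ∨ ¬p, 1
9. ◇(q ∨ ¬p), 1
10. ¬(q ∨ ¬p), 1
11. ¬q, 1
12. p, 1
13. ¬p, 1
Accessibility: 0R0, 0R1, 1R1
Branch closes: p and ¬p both at 1.
(One branch shown.) All branches close.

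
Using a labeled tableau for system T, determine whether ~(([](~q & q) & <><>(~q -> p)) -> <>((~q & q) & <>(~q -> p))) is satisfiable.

1. ~(([](~q & q) & <><>(~q -> p)) -> <>((~q & q) & <>(~q -> p))), u
2. [](~q & q) & <><>(~q -> p), u
3. ~<>((~q & q) & <>(~q -> p)), u
4. [](~q & q), u
5. <><>(~q -> p), u
6. ~((~q & q) & <>(~q -> p)), u
7. ~q & q, u
8. ~q, u
9. q, u
Accessibility: uRu
Branch closes: q and ~q both at u.
(One branch shown.) All branches close.

Unsatisfiable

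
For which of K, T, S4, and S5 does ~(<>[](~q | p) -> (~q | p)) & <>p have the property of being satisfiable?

S4-tableau for the formula:
1. ~(<>[](~q | p) -> (~q | p)) & <>p, w0
2. ~(<>[](~q | p) -> (~q | p)), w0
3. <>p, w0
4. <>[](~q | p), w0
5. ~(~q | p), w0
6. q, w0
7. ~p, w0
8. p, w1
9. [](~q | p), w2
10. ~q | p, w2
11. p, w2
Accessibility: w0Rw0, w0Rw1, w0Rw2, w1Rw1, w2Rw2
Complete open branch: satisfiable in S4, hence also in K, T (this S4-model is also a K-model and a T-model).
S5-tableau for the formula:
1. ~(<>[](~q | p) -> (~q | p)) & <>p, w0
2. ~(<>[](~q | p) -> (~q | p)), w0
3. <>p, w0
4. <>[](~q | p), w0
5. ~(~q | p), w0
6. q, w0
7. ~p, w0
8. p, w1
9. [](~q | p), w2
10. ~q | p, w0
11. ~q | p, w1
12. ~q | p, w2
13. p, w0
Accessibility: w0Rw0, w0Rw1, w0Rw2, w1Rw0, w1Rw1, w1Rw2, w2Rw0, w2Rw1, w2Rw2
Branch closes: p and ~p both at w0.
Every branch closes (one shown): unsatisfiable in S5.

K, T, S4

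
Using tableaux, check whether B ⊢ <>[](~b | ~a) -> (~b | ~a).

Valid

Tableau for the negation ~(<>[](~b | ~a) -> (~b | ~a)):
1. ~(<>[](~b | ~a) -> (~b | ~a)), w0
2. <>[](~b | ~a), w0
3. ~(~b | ~a), w0
4. b, w0
5. a, w0
6. [](~b | ~a), w1
7. ~b | ~a, w0
8. ~b | ~a, w1
9. ~a, w0
Accessibility: w0Rw0, w0Rw1, w1Rw0, w1Rw1
Branch closes: a and ~a both at w0.
All branches of the negation close; one closing branch shown above.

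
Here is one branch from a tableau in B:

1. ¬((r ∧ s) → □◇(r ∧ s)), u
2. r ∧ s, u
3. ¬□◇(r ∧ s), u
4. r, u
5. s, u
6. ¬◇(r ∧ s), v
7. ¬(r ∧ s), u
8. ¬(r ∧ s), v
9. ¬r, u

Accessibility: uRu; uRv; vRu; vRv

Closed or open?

Yes, closed

Both r and ¬r appear at u.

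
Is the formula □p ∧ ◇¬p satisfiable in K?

No, unsatisfiable

1. □p ∧ ◇¬p, 0
2. □p, 0
3. ◇¬p, 0
4. ¬p, 1
5. p, 1
Accessibility: 0R1
Branch closes: p and ¬p both at 1.
Every branch closes; the branch above is one of them.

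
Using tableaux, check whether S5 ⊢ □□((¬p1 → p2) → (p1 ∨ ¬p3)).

Tableau for the negation ¬□□((¬p1 → p2) → (p1 ∨ ¬p3)):
1. ¬□□((¬p1 → p2) → (p1 ∨ ¬p3)), 0
2. ¬□((¬p1 → p2) → (p1 ∨ ¬p3)), 1
3. ¬((¬p1 → p2) → (p1 ∨ ¬p3)), 2
4. ¬p1 → p2, 2
5. ¬(p1 ∨ ¬p3), 2
6. ¬p1, 2
7. p3, 2
8. p2, 2
Accessibility: 0R0, 0R1, 0R2, 1R0, 1R1, 1R2, 2R0, 2R1, 2R2
The negation has an open branch (countermodel exists).

No, not valid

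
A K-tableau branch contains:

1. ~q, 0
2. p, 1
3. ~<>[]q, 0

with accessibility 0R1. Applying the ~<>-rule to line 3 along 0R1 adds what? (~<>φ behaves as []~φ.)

~[]q, 1

~<>φ behaves as []~φ: propagate the negated body to each accessible world.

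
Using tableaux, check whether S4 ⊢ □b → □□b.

Tableau for the negation ¬(□b → □□b):
1. ¬(□b → □□b), 0
2. □b, 0
3. ¬□□b, 0
4. b, 0
5. ¬□b, 1
6. b, 1
7. ¬b, 2
8. b, 2
Accessibility: 0R0, 0R1, 0R2, 1R1, 1R2, 2R2
Branch closes: b and ¬b both at 2.
Every branch of the negation's tableau closes; the branch above is one of them.

Valid in S4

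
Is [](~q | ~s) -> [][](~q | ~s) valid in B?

Tableau for the negation ~([](~q | ~s) -> [][](~q | ~s)):
1. ~([](~q | ~s) -> [][](~q | ~s)), u
2. [](~q | ~s), u
3. ~[][](~q | ~s), u
4. ~q | ~s, u
5. ~s, u
6. ~[](~q | ~s), v
7. ~q | ~s, v
8. ~s, v
9. ~(~q | ~s), w
10. q, w
11. s, w
Accessibility: uRu, uRv, vRu, vRv, vRw, wRv, wRw
The negation has an open branch (countermodel exists).

No, not valid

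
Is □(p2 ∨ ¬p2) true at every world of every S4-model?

Valid

Tableau for the negation ¬□(p2 ∨ ¬p2):
1. ¬□(p2 ∨ ¬p2), 0
2. ¬(p2 ∨ ¬p2), 1   [¬□-rule on 1: fresh world 1, 0R1]
3. ¬p2, 1   [¬∨-rule on 2]
4. p2, 1   [¬∨-rule on 2]
Accessibility: 0R0, 0R1, 1R1
Branch closes: p2 and ¬p2 both at 1.
All branches of the negation close; one closing branch shown above.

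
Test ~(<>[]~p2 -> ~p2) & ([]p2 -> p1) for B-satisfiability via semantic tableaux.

1. ~(<>[]~p2 -> ~p2) & ([]p2 -> p1), u
2. ~(<>[]~p2 -> ~p2), u
3. []p2 -> p1, u
4. <>[]~p2, u
5. p2, u
6. p1, u
7. []~p2, v
8. ~p2, u
Accessibility: uRu, uRv, vRu, vRv
Branch closes: p2 and ~p2 both at u.
Every branch closes; the branch above is one of them.

Unsatisfiable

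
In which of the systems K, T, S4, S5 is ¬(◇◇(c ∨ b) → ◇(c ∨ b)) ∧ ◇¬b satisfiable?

K, T

S4-tableau for the formula:
1. ¬(◇◇(c ∨ b) → ◇(c ∨ b)) ∧ ◇¬b, 0
2. ¬(◇◇(c ∨ b) → ◇(c ∨ b)), 0   [∧-rule on 1]
3. ◇¬b, 0   [∧-rule on 1]
4. ◇◇(c ∨ b), 0   [¬→-rule on 2]
5. ¬◇(c ∨ b), 0   [¬→-rule on 2]
6. ¬(c ∨ b), 0   [¬◇-rule on 5 via 0R0]
7. ¬c, 0   [¬∨-rule on 6]
8. ¬b, 0   [¬∨-rule on 6]
9. ¬b, 1   [◇-rule on 3: fresh world 1, 0R1]
10. ¬(c ∨ b), 1   [¬◇-rule on 5 via 0R1]
11. ¬c, 1   [¬∨-rule on 10]
12. ◇(c ∨ b), 2   [◇-rule on 4: fresh world 2, 0R2]
13. ¬(c ∨ b), 2   [¬◇-rule on 5 via 0R2]
14. ¬c, 2   [¬∨-rule on 13]
15. ¬b, 2   [¬∨-rule on 13]
16. c ∨ b, 3   [◇-rule on 12: fresh world 3, 2R3]
17. ¬(c ∨ b), 3   [¬◇-rule on 5 via 0R3]
18. ¬c, 3   [¬∨-rule on 17]
19. ¬b, 3   [¬∨-rule on 17]
20. b, 3   [∨-rule on 16 (branches; this branch)]
Accessibility: 0R0, 0R1, 0R2, 0R3, 1R1, 2R2, 2R3, 3R3
Branch closes: b and ¬b both at 3.
Every branch closes (one shown): unsatisfiable in S4, hence also in S5 (every S5-frame is an S4-frame).
T-tableau for the formula:
1. ¬(◇◇(c ∨ b) → ◇(c ∨ b)) ∧ ◇¬b, 0
2. ¬(◇◇(c ∨ b) → ◇(c ∨ b)), 0   [∧-rule on 1]
3. ◇¬b, 0   [∧-rule on 1]
4. ◇◇(c ∨ b), 0   [¬→-rule on 2]
5. ¬◇(c ∨ b), 0   [¬→-rule on 2]
6. ¬(c ∨ b), 0   [¬◇-rule on 5 via 0R0]
7. ¬c, 0   [¬∨-rule on 6]
8. ¬b, 0   [¬∨-rule on 6]
9. ¬b, 1   [◇-rule on 3: fresh world 1, 0R1]
10. ¬(c ∨ b), 1   [¬◇-rule on 5 via 0R1]
11. ¬c, 1   [¬∨-rule on 10]
12. ◇(c ∨ b), 2   [◇-rule on 4: fresh world 2, 0R2]
13. ¬(c ∨ b), 2   [¬◇-rule on 5 via 0R2]
14. ¬c, 2   [¬∨-rule on 13]
15. ¬b, 2   [¬∨-rule on 13]
16. c ∨ b, 3   [◇-rule on 12: fresh world 3, 2R3]
17. b, 3   [∨-rule on 16 (branches; this branch)]
Accessibility: 0R0, 0R1, 0R2, 1R1, 2R2, 2R3, 3R3
Complete open branch: satisfiable in T, hence also in K (this T-model is also a K-model).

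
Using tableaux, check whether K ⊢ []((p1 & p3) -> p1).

Tableau for the negation ~[]((p1 & p3) -> p1):
1. ~[]((p1 & p3) -> p1), w0
2. ~((p1 & p3) -> p1), w1
3. p1 & p3, w1
4. ~p1, w1
5. p1, w1
6. p3, w1
Accessibility: w0Rw1
Branch closes: p1 and ~p1 both at w1.
All branches of the negation close; one closing branch shown above.

Valid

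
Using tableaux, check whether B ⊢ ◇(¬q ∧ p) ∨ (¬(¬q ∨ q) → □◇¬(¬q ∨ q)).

Tableau for the negation ¬(◇(¬q ∧ p) ∨ (¬(¬q ∨ q) → □◇¬(¬q ∨ q))):
1. ¬(◇(¬q ∧ p) ∨ (¬(¬q ∨ q) → □◇¬(¬q ∨ q))), u
2. ¬◇(¬q ∧ p), u
3. ¬(¬(¬q ∨ q) → □◇¬(¬q ∨ q)), u
4. ¬(¬q ∨ q), u
5. ¬□◇¬(¬q ∨ q), u
6. q, u
7. ¬q, u
Accessibility: uRu
Branch closes: q and ¬q both at u.
Every branch of the negation's tableau closes; the branch above is one of them.

Yes, valid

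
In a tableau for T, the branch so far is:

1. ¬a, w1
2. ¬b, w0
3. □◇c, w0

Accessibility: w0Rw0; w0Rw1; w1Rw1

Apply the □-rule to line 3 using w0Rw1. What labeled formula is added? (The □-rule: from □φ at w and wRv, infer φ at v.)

◇c, w1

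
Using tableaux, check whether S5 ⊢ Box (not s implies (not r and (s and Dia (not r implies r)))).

Not valid

Tableau for the negation not Box (not s implies (not r and (s and Dia (not r implies r)))):
1. not Box (not s implies (not r and (s and Dia (not r implies r)))), u
2. not (not s implies (not r and (s and Dia (not r implies r)))), v   [neg-Box-rule on 1: fresh world v, uRv]
3. not s, v   [neg-implies-rule on 2]
4. not (not r and (s and Dia (not r implies r))), v   [neg-implies-rule on 2]
5. not (s and Dia (not r implies r)), v   [neg-and-rule on 4 (branches; this branch)]
6. not Dia (not r implies r), v   [neg-and-rule on 5 (branches; this branch)]
7. not (not r implies r), u   [neg-Dia-rule on 6 via vRu]
8. not r, u   [neg-implies-rule on 7]
9. not (not r implies r), v   [neg-Dia-rule on 6 via vRv]
10. not r, v   [neg-implies-rule on 9]
Accessibility: uRu, uRv, vRu, vRv
The negation has an open branch (countermodel exists).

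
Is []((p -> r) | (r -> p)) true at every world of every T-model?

Tableau for the negation ~[]((p -> r) | (r -> p)):
1. ~[]((p -> r) | (r -> p)), u
2. ~((p -> r) | (r -> p)), v
3. ~(p -> r), v
4. ~(r -> p), v
5. p, v
6. ~r, v
7. r, v
8. ~p, v
Accessibility: uRu, uRv, vRv
Branch closes: r and ~r both at v.
Every branch of the negation's tableau closes; the branch above is one of them.

Valid in T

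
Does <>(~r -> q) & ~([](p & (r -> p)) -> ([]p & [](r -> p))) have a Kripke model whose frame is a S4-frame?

1. <>(~r -> q) & ~([](p & (r -> p)) -> ([]p & [](r -> p))), u
2. <>(~r -> q), u   [&-rule on 1]
3. ~([](p & (r -> p)) -> ([]p & [](r -> p))), u   [&-rule on 1]
4. [](p & (r -> p)), u   [~->-rule on 3]
5. ~([]p & [](r -> p)), u   [~->-rule on 3]
6. p & (r -> p), u   [[]-rule on 4 via uRu]
7. p, u   [&-rule on 6]
8. r -> p, u   [&-rule on 6]
9. ~[](r -> p), u   [~&-rule on 5 (branches; this branch)]
10. ~r -> q, v   [<>-rule on 2: fresh world v, uRv]
11. p & (r -> p), v   [[]-rule on 4 via uRv]
12. p, v   [&-rule on 11]
13. r -> p, v   [&-rule on 11]
14. q, v   [->-rule on 10 (branches; this branch)]
15. ~(r -> p), w   [~[]-rule on 9: fresh world w, uRw]
16. r, w   [~->-rule on 15]
17. ~p, w   [~->-rule on 15]
18. p & (r -> p), w   [[]-rule on 4 via uRw]
19. p, w   [&-rule on 18]
20. r -> p, w   [&-rule on 18]
Accessibility: uRu, uRv, uRw, vRv, wRw
Branch closes: p and ~p both at w.
Every branch closes; the branch above is one of them.

No, unsatisfiable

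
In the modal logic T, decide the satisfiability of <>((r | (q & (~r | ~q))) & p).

Satisfiable (open branch found)

1. <>((r | (q & (~r | ~q))) & p), w0
2. (r | (q & (~r | ~q))) & p, w1   [<>-rule on 1: fresh world w1, w0Rw1]
3. r | (q & (~r | ~q)), w1   [&-rule on 2]
4. p, w1   [&-rule on 2]
5. q & (~r | ~q), w1   [|-rule on 3 (branches; this branch)]
6. q, w1   [&-rule on 5]
7. ~r | ~q, w1   [&-rule on 5]
8. ~r, w1   [|-rule on 7 (branches; this branch)]
Accessibility: w0Rw0, w0Rw1, w1Rw1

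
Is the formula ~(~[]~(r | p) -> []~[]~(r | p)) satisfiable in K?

1. ~(~[]~(r | p) -> []~[]~(r | p)), 0
2. ~[]~(r | p), 0   [~->-rule on 1]
3. ~[]~[]~(r | p), 0   [~->-rule on 1]
4. r | p, 1   [~[]-rule on 2: fresh world 1, 0R1]
5. p, 1   [|-rule on 4 (branches; this branch)]
6. []~(r | p), 2   [~[]-rule on 3: fresh world 2, 0R2]
Accessibility: 0R1, 0R2

Yes, satisfiable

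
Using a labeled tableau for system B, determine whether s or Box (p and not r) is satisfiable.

1. s or Box (p and not r), 0
2. Box (p and not r), 0
3. p and not r, 0
4. p, 0
5. not r, 0
Accessibility: 0R0

Satisfiable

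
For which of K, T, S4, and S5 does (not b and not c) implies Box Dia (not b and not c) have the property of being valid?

S5

S4-tableau for the negation not ((not b and not c) implies Box Dia (not b and not c)):
1. not ((not b and not c) implies Box Dia (not b and not c)), u
2. not b and not c, u   [neg-implies-rule on 1]
3. not Box Dia (not b and not c), u   [neg-implies-rule on 1]
4. not b, u   [and-rule on 2]
5. not c, u   [and-rule on 2]
6. not Dia (not b and not c), v   [neg-Box-rule on 3: fresh world v, uRv]
7. not (not b and not c), v   [neg-Dia-rule on 6 via vRv]
8. c, v   [neg-and-rule on 7 (branches; this branch)]
Accessibility: uRu, uRv, vRv
Complete open branch: countermodel on an S4-frame, so not valid in S4, nor in K, T (the same frame is also a K-frame and a T-frame).
S5-tableau for the negation not ((not b and not c) implies Box Dia (not b and not c)):
1. not ((not b and not c) implies Box Dia (not b and not c)), u
2. not b and not c, u   [neg-implies-rule on 1]
3. not Box Dia (not b and not c), u   [neg-implies-rule on 1]
4. not b, u   [and-rule on 2]
5. not c, u   [and-rule on 2]
6. not Dia (not b and not c), v   [neg-Box-rule on 3: fresh world v, uRv]
7. not (not b and not c), u   [neg-Dia-rule on 6 via vRu]
8. not (not b and not c), v   [neg-Dia-rule on 6 via vRv]
9. c, u   [neg-and-rule on 7 (branches; this branch)]
Accessibility: uRu, uRv, vRu, vRv
Branch closes: c and not c both at u.
Every branch closes (one shown): valid in S5.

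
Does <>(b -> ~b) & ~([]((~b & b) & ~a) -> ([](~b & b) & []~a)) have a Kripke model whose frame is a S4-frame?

1. <>(b -> ~b) & ~([]((~b & b) & ~a) -> ([](~b & b) & []~a)), 0
2. <>(b -> ~b), 0
3. ~([]((~b & b) & ~a) -> ([](~b & b) & []~a)), 0
4. []((~b & b) & ~a), 0
5. ~([](~b & b) & []~a), 0
6. (~b & b) & ~a, 0
7. ~b & b, 0
8. ~a, 0
9. ~b, 0
10. b, 0
Accessibility: 0R0
Branch closes: b and ~b both at 0.
All branches of the tableau close; one closing branch shown above.

No, unsatisfiable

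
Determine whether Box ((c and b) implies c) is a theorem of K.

Tableau for the negation not Box ((c and b) implies c):
1. not Box ((c and b) implies c), w0
2. not ((c and b) implies c), w1
3. c and b, w1
4. not c, w1
5. c, w1
6. b, w1
Accessibility: w0Rw1
Branch closes: c and not c both at w1.
All branches of the negation close; one closing branch shown above.

Valid in K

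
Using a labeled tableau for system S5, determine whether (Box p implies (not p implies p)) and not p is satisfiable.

1. (Box p implies (not p implies p)) and not p, u
2. Box p implies (not p implies p), u   [and-rule on 1]
3. not p, u   [and-rule on 1]
4. not Box p, u   [implies-rule on 2 (branches; this branch)]
5. not p, v   [neg-Box-rule on 4: fresh world v, uRv]
Accessibility: uRu, uRv, vRu, vRv

Satisfiable (open branch found)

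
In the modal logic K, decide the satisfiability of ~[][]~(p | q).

1. ~[][]~(p | q), 0
2. ~[]~(p | q), 1
3. p | q, 2
4. q, 2
Accessibility: 0R1, 1R2

Yes, satisfiable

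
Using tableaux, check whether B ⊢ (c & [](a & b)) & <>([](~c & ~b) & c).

Tableau for the negation ~((c & [](a & b)) & <>([](~c & ~b) & c)):
1. ~((c & [](a & b)) & <>([](~c & ~b) & c)), u
2. ~<>([](~c & ~b) & c), u
3. ~([](~c & ~b) & c), u
4. ~c, u
Accessibility: uRu
The negation has an open branch (countermodel exists).

No, not valid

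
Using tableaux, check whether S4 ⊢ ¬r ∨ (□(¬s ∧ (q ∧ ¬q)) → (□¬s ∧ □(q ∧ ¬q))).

Valid

Tableau for the negation ¬(¬r ∨ (□(¬s ∧ (q ∧ ¬q)) → (□¬s ∧ □(q ∧ ¬q)))):
1. ¬(¬r ∨ (□(¬s ∧ (q ∧ ¬q)) → (□¬s ∧ □(q ∧ ¬q)))), 0
2. r, 0   [¬∨-rule on 1]
3. ¬(□(¬s ∧ (q ∧ ¬q)) → (□¬s ∧ □(q ∧ ¬q))), 0   [¬∨-rule on 1]
4. □(¬s ∧ (q ∧ ¬q)), 0   [¬→-rule on 3]
5. ¬(□¬s ∧ □(q ∧ ¬q)), 0   [¬→-rule on 3]
6. ¬s ∧ (q ∧ ¬q), 0   [□-rule on 4 via 0R0]
7. ¬s, 0   [∧-rule on 6]
8. q ∧ ¬q, 0   [∧-rule on 6]
9. q, 0   [∧-rule on 8]
10. ¬q, 0   [∧-rule on 8]
Accessibility: 0R0
Branch closes: q and ¬q both at 0.
All branches of the negation close; one closing branch shown above.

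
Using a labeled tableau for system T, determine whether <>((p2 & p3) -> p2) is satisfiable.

1. <>((p2 & p3) -> p2), 0
2. (p2 & p3) -> p2, 1
3. p2, 1
Accessibility: 0R0, 0R1, 1R1

Yes, satisfiable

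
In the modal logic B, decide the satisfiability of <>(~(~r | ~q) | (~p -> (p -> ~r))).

1. <>(~(~r | ~q) | (~p -> (p -> ~r))), 0
2. ~(~r | ~q) | (~p -> (p -> ~r)), 1
3. ~p -> (p -> ~r), 1
4. p -> ~r, 1
5. ~r, 1
Accessibility: 0R0, 0R1, 1R0, 1R1

Yes, satisfiable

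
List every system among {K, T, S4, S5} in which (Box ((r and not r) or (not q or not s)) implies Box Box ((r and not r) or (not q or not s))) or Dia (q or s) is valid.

T-tableau for the negation not ((Box ((r and not r) or (not q or not s)) implies Box Box ((r and not r) or (not q or not s))) or Dia (q or s)):
1. not ((Box ((r and not r) or (not q or not s)) implies Box Box ((r and not r) or (not q or not s))) or Dia (q or s)), 0
2. not (Box ((r and not r) or (not q or not s)) implies Box Box ((r and not r) or (not q or not s))), 0   [neg-or-rule on 1]
3. not Dia (q or s), 0   [neg-or-rule on 1]
4. Box ((r and not r) or (not q or not s)), 0   [neg-implies-rule on 2]
5. not Box Box ((r and not r) or (not q or not s)), 0   [neg-implies-rule on 2]
6. not (q or s), 0   [neg-Dia-rule on 3 via 0R0]
7. not q, 0   [neg-or-rule on 6]
8. not s, 0   [neg-or-rule on 6]
9. (r and not r) or (not q or not s), 0   [Box-rule on 4 via 0R0]
10. not q or not s, 0   [or-rule on 9 (branches; this branch)]
11. not Box ((r and not r) or (not q or not s)), 1   [neg-Box-rule on 5: fresh world 1, 0R1]
12. not (q or s), 1   [neg-Dia-rule on 3 via 0R1]
13. not q, 1   [neg-or-rule on 12]
14. not s, 1   [neg-or-rule on 12]
15. (r and not r) or (not q or not s), 1   [Box-rule on 4 via 0R1]
16. not q or not s, 1   [or-rule on 15 (branches; this branch)]
17. not ((r and not r) or (not q or not s)), 2   [neg-Box-rule on 11: fresh world 2, 1R2]
18. not (r and not r), 2   [neg-or-rule on 17]
19. not (not q or not s), 2   [neg-or-rule on 17]
20. q, 2   [neg-or-rule on 19]
21. s, 2   [neg-or-rule on 19]
22. r, 2   [neg-and-rule on 18 (branches; this branch)]
Accessibility: 0R0, 0R1, 1R1, 1R2, 2R2
Complete open branch: countermodel on a T-frame, so not valid in T, nor in K (the same frame is also a K-frame).
S4-tableau for the negation not ((Box ((r and not r) or (not q or not s)) implies Box Box ((r and not r) or (not q or not s))) or Dia (q or s)):
1. not ((Box ((r and not r) or (not q or not s)) implies Box Box ((r and not r) or (not q or not s))) or Dia (q or s)), 0
2. not (Box ((r and not r) or (not q or not s)) implies Box Box ((r and not r) or (not q or not s))), 0   [neg-or-rule on 1]
3. not Dia (q or s), 0   [neg-or-rule on 1]
4. Box ((r and not r) or (not q or not s)), 0   [neg-implies-rule on 2]
5. not Box Box ((r and not r) or (not q or not s)), 0   [neg-implies-rule on 2]
6. not (q or s), 0   [neg-Dia-rule on 3 via 0R0]
7. not q, 0   [neg-or-rule on 6]
8. not s, 0   [neg-or-rule on 6]
9. (r and not r) or (not q or not s), 0   [Box-rule on 4 via 0R0]
10. not q or not s, 0   [or-rule on 9 (branches; this branch)]
11. not Box ((r and not r) or (not q or not s)), 1   [neg-Box-rule on 5: fresh world 1, 0R1]
12. not (q or s), 1   [neg-Dia-rule on 3 via 0R1]
13. not q, 1   [neg-or-rule on 12]
14. not s, 1   [neg-or-rule on 12]
15. (r and not r) or (not q or not s), 1   [Box-rule on 4 via 0R1]
16. not q or not s, 1   [or-rule on 15 (branches; this branch)]
17. not ((r and not r) or (not q or not s)), 2   [neg-Box-rule on 11: fresh world 2, 1R2]
18. not (r and not r), 2   [neg-or-rule on 17]
19. not (not q or not s), 2   [neg-or-rule on 17]
20. q, 2   [neg-or-rule on 19]
21. s, 2   [neg-or-rule on 19]
22. not (q or s), 2   [neg-Dia-rule on 3 via 0R2]
23. not q, 2   [neg-or-rule on 22]
24. not s, 2   [neg-or-rule on 22]
Accessibility: 0R0, 0R1, 0R2, 1R1, 1R2, 2R2
Branch closes: q and not q both at 2.
Every branch closes (one shown): valid in S4, hence also in S5 (every theorem of S4 is a theorem of S5).

S4, S5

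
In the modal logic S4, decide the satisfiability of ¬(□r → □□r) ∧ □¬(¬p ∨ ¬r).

1. ¬(□r → □□r) ∧ □¬(¬p ∨ ¬r), u
2. ¬(□r → □□r), u
3. □¬(¬p ∨ ¬r), u
4. □r, u
5. ¬□□r, u
6. ¬(¬p ∨ ¬r), u
7. p, u
8. r, u
9. ¬□r, v
10. ¬(¬p ∨ ¬r), v
11. p, v
12. r, v
13. ¬r, w
14. ¬(¬p ∨ ¬r), w
15. p, w
16. r, w
Accessibility: uRu, uRv, uRw, vRv, vRw, wRw
Branch closes: r and ¬r both at w.
All branches of the tableau close; one closing branch shown above.

Unsatisfiable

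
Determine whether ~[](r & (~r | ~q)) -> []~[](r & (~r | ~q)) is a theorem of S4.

Invalid (countermodel exists)

Tableau for the negation ~(~[](r & (~r | ~q)) -> []~[](r & (~r | ~q))):
1. ~(~[](r & (~r | ~q)) -> []~[](r & (~r | ~q))), 0
2. ~[](r & (~r | ~q)), 0
3. ~[]~[](r & (~r | ~q)), 0
4. ~(r & (~r | ~q)), 1
5. ~(~r | ~q), 1
6. r, 1
7. q, 1
8. [](r & (~r | ~q)), 2
9. r & (~r | ~q), 2
10. r, 2
11. ~r | ~q, 2
12. ~q, 2
Accessibility: 0R0, 0R1, 0R2, 1R1, 2R2
The negation has an open branch (countermodel exists).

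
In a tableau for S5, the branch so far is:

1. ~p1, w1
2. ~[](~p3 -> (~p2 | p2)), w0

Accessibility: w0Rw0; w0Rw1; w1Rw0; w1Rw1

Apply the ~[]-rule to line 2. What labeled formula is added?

a fresh world w2 with w0Rw2, and ~(~p3 -> (~p2 | p2)) at w2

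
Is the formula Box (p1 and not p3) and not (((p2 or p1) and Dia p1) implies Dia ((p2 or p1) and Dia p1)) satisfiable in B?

Unsatisfiable

1. Box (p1 and not p3) and not (((p2 or p1) and Dia p1) implies Dia ((p2 or p1) and Dia p1)), 0
2. Box (p1 and not p3), 0
3. not (((p2 or p1) and Dia p1) implies Dia ((p2 or p1) and Dia p1)), 0
4. (p2 or p1) and Dia p1, 0
5. not Dia ((p2 or p1) and Dia p1), 0
6. p2 or p1, 0
7. Dia p1, 0
8. p1 and not p3, 0
9. p1, 0
10. not p3, 0
11. not ((p2 or p1) and Dia p1), 0
12. not Dia p1, 0
13. not p1, 0
Accessibility: 0R0
Branch closes: p1 and not p1 both at 0.
Every branch closes; the branch above is one of them.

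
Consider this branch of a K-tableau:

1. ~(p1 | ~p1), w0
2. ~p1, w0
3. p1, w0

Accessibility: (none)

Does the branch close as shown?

Both p1 and ~p1 appear at w0.

Yes, closed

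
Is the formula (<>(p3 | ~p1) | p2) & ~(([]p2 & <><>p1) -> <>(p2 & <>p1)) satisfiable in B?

No, unsatisfiable

1. (<>(p3 | ~p1) | p2) & ~(([]p2 & <><>p1) -> <>(p2 & <>p1)), 0
2. <>(p3 | ~p1) | p2, 0
3. ~(([]p2 & <><>p1) -> <>(p2 & <>p1)), 0
4. []p2 & <><>p1, 0
5. ~<>(p2 & <>p1), 0
6. []p2, 0
7. <><>p1, 0
8. ~(p2 & <>p1), 0
9. p2, 0
10. <>(p3 | ~p1), 0
11. ~<>p1, 0
12. ~p1, 0
13. <>p1, 1
14. ~(p2 & <>p1), 1
15. p2, 1
16. ~p1, 1
17. ~<>p1, 1
18. p3 | ~p1, 2
19. ~(p2 & <>p1), 2
20. p2, 2
21. ~p1, 2
22. ~<>p1, 2
23. p1, 3
24. ~p1, 3
Accessibility: 0R0, 0R1, 0R2, 1R0, 1R1, 1R3, 2R0, 2R2, 3R1, 3R3
Branch closes: p1 and ~p1 both at 3.
(One branch shown.) All branches close.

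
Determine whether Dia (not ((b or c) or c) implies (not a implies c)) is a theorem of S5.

Tableau for the negation not Dia (not ((b or c) or c) implies (not a implies c)):
1. not Dia (not ((b or c) or c) implies (not a implies c)), 0
2. not (not ((b or c) or c) implies (not a implies c)), 0
3. not ((b or c) or c), 0
4. not (not a implies c), 0
5. not (b or c), 0
6. not c, 0
7. not a, 0
8. not b, 0
Accessibility: 0R0
The negation has an open branch (countermodel exists).

Invalid (countermodel exists)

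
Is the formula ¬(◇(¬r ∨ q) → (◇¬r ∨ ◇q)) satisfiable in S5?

Unsatisfiable

1. ¬(◇(¬r ∨ q) → (◇¬r ∨ ◇q)), u
2. ◇(¬r ∨ q), u
3. ¬(◇¬r ∨ ◇q), u
4. ¬◇¬r, u
5. ¬◇q, u
6. r, u
7. ¬q, u
8. ¬r ∨ q, v
9. r, v
10. ¬q, v
11. q, v
Accessibility: uRu, uRv, vRu, vRv
Branch closes: q and ¬q both at v.
(One branch shown.) All branches close.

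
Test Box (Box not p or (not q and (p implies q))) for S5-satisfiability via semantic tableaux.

Satisfiable

1. Box (Box not p or (not q and (p implies q))), u
2. Box not p or (not q and (p implies q)), u
3. not q and (p implies q), u
4. not q, u
5. p implies q, u
6. not p, u
Accessibility: uRu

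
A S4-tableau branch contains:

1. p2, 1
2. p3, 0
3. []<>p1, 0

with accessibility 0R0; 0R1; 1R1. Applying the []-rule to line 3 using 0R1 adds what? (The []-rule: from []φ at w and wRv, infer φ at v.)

<>p1, 1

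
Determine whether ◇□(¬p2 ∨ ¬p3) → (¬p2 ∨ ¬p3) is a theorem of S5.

Valid in S5

Tableau for the negation ¬(◇□(¬p2 ∨ ¬p3) → (¬p2 ∨ ¬p3)):
1. ¬(◇□(¬p2 ∨ ¬p3) → (¬p2 ∨ ¬p3)), w0
2. ◇□(¬p2 ∨ ¬p3), w0
3. ¬(¬p2 ∨ ¬p3), w0
4. p2, w0
5. p3, w0
6. □(¬p2 ∨ ¬p3), w1
7. ¬p2 ∨ ¬p3, w0
8. ¬p2 ∨ ¬p3, w1
9. ¬p3, w0
Accessibility: w0Rw0, w0Rw1, w1Rw0, w1Rw1
Branch closes: p3 and ¬p3 both at w0.
All branches of the negation close; one closing branch shown above.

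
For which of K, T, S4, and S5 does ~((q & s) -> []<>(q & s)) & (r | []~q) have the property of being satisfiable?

S4-tableau for the formula:
1. ~((q & s) -> []<>(q & s)) & (r | []~q), u
2. ~((q & s) -> []<>(q & s)), u
3. r | []~q, u
4. q & s, u
5. ~[]<>(q & s), u
6. q, u
7. s, u
8. r, u
9. ~<>(q & s), v
10. ~(q & s), v
11. ~s, v
Accessibility: uRu, uRv, vRv
Complete open branch: satisfiable in S4, hence also in K, T (this S4-model is also a K-model and a T-model).
S5-tableau for the formula:
1. ~((q & s) -> []<>(q & s)) & (r | []~q), u
2. ~((q & s) -> []<>(q & s)), u
3. r | []~q, u
4. q & s, u
5. ~[]<>(q & s), u
6. q, u
7. s, u
8. r, u
9. ~<>(q & s), v
10. ~(q & s), u
11. ~(q & s), v
12. ~s, u
Accessibility: uRu, uRv, vRu, vRv
Branch closes: s and ~s both at u.
Every branch closes (one shown): unsatisfiable in S5.

K, T, S4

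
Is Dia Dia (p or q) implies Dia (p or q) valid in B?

Tableau for the negation not (Dia Dia (p or q) implies Dia (p or q)):
1. not (Dia Dia (p or q) implies Dia (p or q)), w0
2. Dia Dia (p or q), w0
3. not Dia (p or q), w0
4. not (p or q), w0
5. not p, w0
6. not q, w0
7. Dia (p or q), w1
8. not (p or q), w1
9. not p, w1
10. not q, w1
11. p or q, w2
12. q, w2
Accessibility: w0Rw0, w0Rw1, w1Rw0, w1Rw1, w1Rw2, w2Rw1, w2Rw2
The negation has an open branch (countermodel exists).

Invalid (countermodel exists)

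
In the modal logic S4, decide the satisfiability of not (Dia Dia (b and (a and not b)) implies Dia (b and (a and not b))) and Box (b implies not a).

Unsatisfiable (every branch closes)

1. not (Dia Dia (b and (a and not b)) implies Dia (b and (a and not b))) and Box (b implies not a), 0
2. not (Dia Dia (b and (a and not b)) implies Dia (b and (a and not b))), 0
3. Box (b implies not a), 0
4. Dia Dia (b and (a and not b)), 0
5. not Dia (b and (a and not b)), 0
6. b implies not a, 0
7. not (b and (a and not b)), 0
8. not a, 0
9. not (a and not b), 0
10. b, 0
11. Dia (b and (a and not b)), 1
12. b implies not a, 1
13. not (b and (a and not b)), 1
14. not a, 1
15. not (a and not b), 1
16. b, 1
17. b and (a and not b), 2
18. b, 2
19. a and not b, 2
20. a, 2
21. not b, 2
Accessibility: 0R0, 0R1, 0R2, 1R1, 1R2, 2R2
Branch closes: b and not b both at 2.
Every branch closes; the branch above is one of them.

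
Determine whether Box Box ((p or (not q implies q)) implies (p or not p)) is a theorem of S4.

Valid in S4

Tableau for the negation not Box Box ((p or (not q implies q)) implies (p or not p)):
1. not Box Box ((p or (not q implies q)) implies (p or not p)), w0
2. not Box ((p or (not q implies q)) implies (p or not p)), w1   [neg-Box-rule on 1: fresh world w1, w0Rw1]
3. not ((p or (not q implies q)) implies (p or not p)), w2   [neg-Box-rule on 2: fresh world w2, w1Rw2]
4. p or (not q implies q), w2   [neg-implies-rule on 3]
5. not (p or not p), w2   [neg-implies-rule on 3]
6. not p, w2   [neg-or-rule on 5]
7. p, w2   [neg-or-rule on 5]
Accessibility: w0Rw0, w0Rw1, w0Rw2, w1Rw1, w1Rw2, w2Rw2
Branch closes: p and not p both at w2.
Every branch of the negation's tableau closes; the branch above is one of them.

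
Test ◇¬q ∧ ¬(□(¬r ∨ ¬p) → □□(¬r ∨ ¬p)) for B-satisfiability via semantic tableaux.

1. ◇¬q ∧ ¬(□(¬r ∨ ¬p) → □□(¬r ∨ ¬p)), 0
2. ◇¬q, 0
3. ¬(□(¬r ∨ ¬p) → □□(¬r ∨ ¬p)), 0
4. □(¬r ∨ ¬p), 0
5. ¬□□(¬r ∨ ¬p), 0
6. ¬r ∨ ¬p, 0
7. ¬p, 0
8. ¬q, 1
9. ¬r ∨ ¬p, 1
10. ¬p, 1
11. ¬□(¬r ∨ ¬p), 2
12. ¬r ∨ ¬p, 2
13. ¬p, 2
14. ¬(¬r ∨ ¬p), 3
15. r, 3
16. p, 3
Accessibility: 0R0, 0R1, 0R2, 1R0, 1R1, 2R0, 2R2, 2R3, 3R2, 3R3

Satisfiable (open branch found)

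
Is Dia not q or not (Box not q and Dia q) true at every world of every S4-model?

Tableau for the negation not (Dia not q or not (Box not q and Dia q)):
1. not (Dia not q or not (Box not q and Dia q)), 0
2. not Dia not q, 0
3. Box not q and Dia q, 0
4. Box not q, 0
5. Dia q, 0
6. q, 0
7. not q, 0
Accessibility: 0R0
Branch closes: q and not q both at 0.
Every branch of the negation's tableau closes; the branch above is one of them.

Valid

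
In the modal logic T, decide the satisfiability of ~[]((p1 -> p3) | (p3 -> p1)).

Unsatisfiable (every branch closes)

1. ~[]((p1 -> p3) | (p3 -> p1)), u
2. ~((p1 -> p3) | (p3 -> p1)), v
3. ~(p1 -> p3), v
4. ~(p3 -> p1), v
5. p1, v
6. ~p3, v
7. p3, v
8. ~p1, v
Accessibility: uRu, uRv, vRv
Branch closes: p3 and ~p3 both at v.
All branches of the tableau close; one closing branch shown above.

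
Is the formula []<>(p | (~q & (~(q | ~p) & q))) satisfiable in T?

1. []<>(p | (~q & (~(q | ~p) & q))), w0
2. <>(p | (~q & (~(q | ~p) & q))), w0
3. p | (~q & (~(q | ~p) & q)), w1
4. <>(p | (~q & (~(q | ~p) & q))), w1
5. p, w1
6. p | (~q & (~(q | ~p) & q)), w2
7. p, w2
Accessibility: w0Rw0, w0Rw1, w1Rw1, w1Rw2, w2Rw2

Satisfiable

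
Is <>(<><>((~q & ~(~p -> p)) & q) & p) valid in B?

Tableau for the negation ~<>(<><>((~q & ~(~p -> p)) & q) & p):
1. ~<>(<><>((~q & ~(~p -> p)) & q) & p), u
2. ~(<><>((~q & ~(~p -> p)) & q) & p), u
3. ~p, u
Accessibility: uRu
The negation has an open branch (countermodel exists).

No, not valid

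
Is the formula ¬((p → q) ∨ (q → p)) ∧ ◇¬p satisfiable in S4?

1. ¬((p → q) ∨ (q → p)) ∧ ◇¬p, u
2. ¬((p → q) ∨ (q → p)), u   [∧-rule on 1]
3. ◇¬p, u   [∧-rule on 1]
4. ¬(p → q), u   [¬∨-rule on 2]
5. ¬(q → p), u   [¬∨-rule on 2]
6. p, u   [¬→-rule on 4]
7. ¬q, u   [¬→-rule on 4]
8. q, u   [¬→-rule on 5]
9. ¬p, u   [¬→-rule on 5]
Accessibility: uRu
Branch closes: q and ¬q both at u.
Every branch closes; the branch above is one of them.

Unsatisfiable (every branch closes)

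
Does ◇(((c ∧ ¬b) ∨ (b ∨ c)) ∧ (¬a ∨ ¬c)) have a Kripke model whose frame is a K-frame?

1. ◇(((c ∧ ¬b) ∨ (b ∨ c)) ∧ (¬a ∨ ¬c)), 0
2. ((c ∧ ¬b) ∨ (b ∨ c)) ∧ (¬a ∨ ¬c), 1   [◇-rule on 1: fresh world 1, 0R1]
3. (c ∧ ¬b) ∨ (b ∨ c), 1   [∧-rule on 2]
4. ¬a ∨ ¬c, 1   [∧-rule on 2]
5. b ∨ c, 1   [∨-rule on 3 (branches; this branch)]
6. ¬c, 1   [∨-rule on 4 (branches; this branch)]
7. b, 1   [∨-rule on 5 (branches; this branch)]
Accessibility: 0R1

Satisfiable (open branch found)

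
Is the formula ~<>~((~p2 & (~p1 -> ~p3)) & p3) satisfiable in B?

1. ~<>~((~p2 & (~p1 -> ~p3)) & p3), w0
2. (~p2 & (~p1 -> ~p3)) & p3, w0
3. ~p2 & (~p1 -> ~p3), w0
4. p3, w0
5. ~p2, w0
6. ~p1 -> ~p3, w0
7. p1, w0
Accessibility: w0Rw0

Satisfiable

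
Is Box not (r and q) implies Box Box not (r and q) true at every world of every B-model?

Not valid

Tableau for the negation not (Box not (r and q) implies Box Box not (r and q)):
1. not (Box not (r and q) implies Box Box not (r and q)), u
2. Box not (r and q), u   [neg-implies-rule on 1]
3. not Box Box not (r and q), u   [neg-implies-rule on 1]
4. not (r and q), u   [Box-rule on 2 via uRu]
5. not q, u   [neg-and-rule on 4 (branches; this branch)]
6. not Box not (r and q), v   [neg-Box-rule on 3: fresh world v, uRv]
7. not (r and q), v   [Box-rule on 2 via uRv]
8. not q, v   [neg-and-rule on 7 (branches; this branch)]
9. r and q, w   [neg-Box-rule on 6: fresh world w, vRw]
10. r, w   [and-rule on 9]
11. q, w   [and-rule on 9]
Accessibility: uRu, uRv, vRu, vRv, vRw, wRv, wRw
The negation has an open branch (countermodel exists).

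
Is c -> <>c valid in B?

Valid

Tableau for the negation ~(c -> <>c):
1. ~(c -> <>c), w0
2. c, w0
3. ~<>c, w0
4. ~c, w0
Accessibility: w0Rw0
Branch closes: c and ~c both at w0.
All branches of the negation close; one closing branch shown above.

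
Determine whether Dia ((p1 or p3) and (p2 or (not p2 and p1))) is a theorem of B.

Not valid

Tableau for the negation not Dia ((p1 or p3) and (p2 or (not p2 and p1))):
1. not Dia ((p1 or p3) and (p2 or (not p2 and p1))), 0
2. not ((p1 or p3) and (p2 or (not p2 and p1))), 0
3. not (p2 or (not p2 and p1)), 0
4. not p2, 0
5. not (not p2 and p1), 0
6. not p1, 0
Accessibility: 0R0
The negation has an open branch (countermodel exists).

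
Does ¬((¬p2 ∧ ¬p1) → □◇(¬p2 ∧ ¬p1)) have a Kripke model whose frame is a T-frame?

1. ¬((¬p2 ∧ ¬p1) → □◇(¬p2 ∧ ¬p1)), w0
2. ¬p2 ∧ ¬p1, w0
3. ¬□◇(¬p2 ∧ ¬p1), w0
4. ¬p2, w0
5. ¬p1, w0
6. ¬◇(¬p2 ∧ ¬p1), w1
7. ¬(¬p2 ∧ ¬p1), w1
8. p1, w1
Accessibility: w0Rw0, w0Rw1, w1Rw1

Satisfiable (open branch found)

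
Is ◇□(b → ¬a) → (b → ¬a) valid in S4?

Tableau for the negation ¬(◇□(b → ¬a) → (b → ¬a)):
1. ¬(◇□(b → ¬a) → (b → ¬a)), w0
2. ◇□(b → ¬a), w0   [¬→-rule on 1]
3. ¬(b → ¬a), w0   [¬→-rule on 1]
4. b, w0   [¬→-rule on 3]
5. a, w0   [¬→-rule on 3]
6. □(b → ¬a), w1   [◇-rule on 2: fresh world w1, w0Rw1]
7. b → ¬a, w1   [□-rule on 6 via w1Rw1]
8. ¬a, w1   [→-rule on 7 (branches; this branch)]
Accessibility: w0Rw0, w0Rw1, w1Rw1
The negation has an open branch (countermodel exists).

Not valid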